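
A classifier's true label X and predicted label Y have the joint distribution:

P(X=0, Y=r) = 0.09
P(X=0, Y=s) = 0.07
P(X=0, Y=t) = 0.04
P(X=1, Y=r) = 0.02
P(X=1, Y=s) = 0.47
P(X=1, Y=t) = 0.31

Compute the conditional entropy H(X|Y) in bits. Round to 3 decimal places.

Chain rule: H(X|Y) = H(X,Y) − H(Y).
Marginals: p(X) = (0.2000, 0.8000), p(Y) = (0.1100, 0.5400, 0.3500).
H(X,Y) = 1.9156 bits; H(Y) = 1.3604 bits.
H(X|Y) = 1.9156 − 1.3604 = 0.555 bits.

0.555 bits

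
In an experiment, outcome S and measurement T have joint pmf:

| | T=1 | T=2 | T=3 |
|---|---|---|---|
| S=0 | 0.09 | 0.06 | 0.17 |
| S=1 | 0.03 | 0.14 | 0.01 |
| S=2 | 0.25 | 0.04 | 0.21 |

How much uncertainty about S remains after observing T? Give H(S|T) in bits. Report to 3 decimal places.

1.210 bits

Chain rule: H(S|T) = H(S,T) − H(T).
Marginals: p(S) = (0.3200, 0.1800, 0.5000), p(T) = (0.3700, 0.2400, 0.3900).
H(S,T) = 2.7647 bits; H(T) = 1.5547 bits.
H(S|T) = 2.7647 − 1.5547 = 1.210 bits.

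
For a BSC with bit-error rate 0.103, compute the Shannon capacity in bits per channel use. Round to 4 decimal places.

0.5216 bits

Binary symmetric channel: C = 1 − h₂(ε) where h₂ is the binary entropy function.
h₂(0.103) = −0.103·log₂0.103 − 0.897·log₂0.897 = 0.4784.
C = 1 − 0.4784 = 0.5216 bits per channel use.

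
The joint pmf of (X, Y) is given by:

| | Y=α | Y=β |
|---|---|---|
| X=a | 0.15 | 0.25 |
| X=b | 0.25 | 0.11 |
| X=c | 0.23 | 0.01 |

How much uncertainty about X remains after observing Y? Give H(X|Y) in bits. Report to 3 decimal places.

Chain rule: H(X|Y) = H(X,Y) − H(Y).
Marginals: p(X) = (0.4000, 0.3600, 0.2400), p(Y) = (0.6300, 0.3700).
H(X,Y) = 2.3149 bits; H(Y) = 0.9507 bits.
H(X|Y) = 2.3149 − 0.9507 = 1.364 bits.

1.364 bits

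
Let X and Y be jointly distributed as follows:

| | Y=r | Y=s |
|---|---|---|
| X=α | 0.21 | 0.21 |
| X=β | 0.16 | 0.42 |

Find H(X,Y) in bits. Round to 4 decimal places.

H(X,Y) = −Σ p(x,y)·log₂ p(x,y) over all 4 cells.
  cell (α,r): −0.21·log₂0.21 = 0.47282
  cell (α,s): −0.21·log₂0.21 = 0.47282
  cell (β,r): −0.16·log₂0.16 = 0.42302
  cell (β,s): −0.42·log₂0.42 = 0.52565
Sum = 1.8943 bits.

1.8943 bits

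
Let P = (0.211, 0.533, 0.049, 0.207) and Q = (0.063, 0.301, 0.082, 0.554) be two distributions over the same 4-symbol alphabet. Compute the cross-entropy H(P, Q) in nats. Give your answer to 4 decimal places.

1.4681 nats

H(P,Q) = −Σ p·ln q.
  −0.211·ln(0.063) = 0.58333
  −0.533·ln(0.301) = 0.63994
  −0.049·ln(0.082) = 0.12255
  −0.207·ln(0.554) = 0.12225
H(P,Q) = 1.4681 nats.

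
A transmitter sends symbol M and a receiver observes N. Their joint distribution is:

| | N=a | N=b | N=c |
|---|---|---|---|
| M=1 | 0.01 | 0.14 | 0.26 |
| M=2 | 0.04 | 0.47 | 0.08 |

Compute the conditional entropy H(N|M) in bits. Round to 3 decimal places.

Chain rule: H(N|M) = H(M,N) − H(M).
Marginals: p(M) = (0.4100, 0.5900), p(N) = (0.0500, 0.6100, 0.3400).
H(M,N) = 1.9581 bits; H(M) = 0.9765 bits.
H(N|M) = 1.9581 − 0.9765 = 0.982 bits.

0.982 bits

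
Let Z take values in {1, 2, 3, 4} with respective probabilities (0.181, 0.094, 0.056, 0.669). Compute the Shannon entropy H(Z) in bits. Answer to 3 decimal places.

H(Z) = −Σ p·log₂ p.
  −(0.181)·log₂(0.181) = 0.4463
  −(0.094)·log₂(0.094) = 0.3207
  −(0.056)·log₂(0.056) = 0.2329
  −(0.669)·log₂(0.669) = 0.3880
Sum: 0.4463 + 0.3207 + 0.2329 + 0.3880 = 1.388 bits.

1.388 bits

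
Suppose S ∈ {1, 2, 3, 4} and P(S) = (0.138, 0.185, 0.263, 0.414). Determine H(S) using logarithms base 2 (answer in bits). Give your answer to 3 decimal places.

H(S) = −Σ p·log₂ p.
  −(0.138)·log₂(0.138) = 0.3943
  −(0.185)·log₂(0.185) = 0.4504
  −(0.263)·log₂(0.263) = 0.5068
  −(0.414)·log₂(0.414) = 0.5267
Sum: 0.3943 + 0.4504 + 0.5068 + 0.5267 = 1.878 bits.

1.878 bits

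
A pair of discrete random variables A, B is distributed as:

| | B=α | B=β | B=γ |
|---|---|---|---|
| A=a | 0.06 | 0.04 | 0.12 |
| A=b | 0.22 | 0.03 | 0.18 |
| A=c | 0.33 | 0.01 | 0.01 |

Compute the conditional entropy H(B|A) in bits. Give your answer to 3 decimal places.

Chain rule: H(B|A) = H(A,B) − H(A).
Marginals: p(A) = (0.2200, 0.4300, 0.3500), p(B) = (0.6100, 0.0800, 0.3100).
H(A,B) = 2.5347 bits; H(A) = 1.5342 bits.
H(B|A) = 2.5347 − 1.5342 = 1.000 bits.

1.000 bits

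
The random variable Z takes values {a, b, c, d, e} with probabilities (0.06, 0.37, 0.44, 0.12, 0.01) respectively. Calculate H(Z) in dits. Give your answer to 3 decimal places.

0.520 dits

H(Z) = −Σ p·log₁₀ p.
  −(0.06)·log₁₀(0.06) = 0.0733
  −(0.37)·log₁₀(0.37) = 0.1598
  −(0.44)·log₁₀(0.44) = 0.1569
  −(0.12)·log₁₀(0.12) = 0.1105
  −(0.01)·log₁₀(0.01) = 0.0200
Sum: 0.0733 + 0.1598 + 0.1569 + 0.1105 + 0.0200 = 0.520 dits.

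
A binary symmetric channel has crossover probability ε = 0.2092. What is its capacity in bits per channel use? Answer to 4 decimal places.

0.2600 bits

Binary symmetric channel: C = 1 − h₂(ε) where h₂ is the binary entropy function.
h₂(0.2092) = −0.2092·log₂0.2092 − 0.7908·log₂0.7908 = 0.7400.
C = 1 − 0.7400 = 0.2600 bits per channel use.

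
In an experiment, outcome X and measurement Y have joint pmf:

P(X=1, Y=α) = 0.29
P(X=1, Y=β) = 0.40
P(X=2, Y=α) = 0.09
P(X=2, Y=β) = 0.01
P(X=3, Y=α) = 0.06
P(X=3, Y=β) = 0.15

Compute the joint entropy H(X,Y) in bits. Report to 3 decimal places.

H(X,Y) = −Σ p(x,y)·log₂ p(x,y) over all 6 cells.
  cell (1,α): −0.29·log₂0.29 = 0.5179
  cell (1,β): −0.40·log₂0.40 = 0.5288
  cell (2,α): −0.09·log₂0.09 = 0.3127
  cell (2,β): −0.01·log₂0.01 = 0.0664
  cell (3,α): −0.06·log₂0.06 = 0.2435
  cell (3,β): −0.15·log₂0.15 = 0.4105
Sum = 2.080 bits.

2.080 bits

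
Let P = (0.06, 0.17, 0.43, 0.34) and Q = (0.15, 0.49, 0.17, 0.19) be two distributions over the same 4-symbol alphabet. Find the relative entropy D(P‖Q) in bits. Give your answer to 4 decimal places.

D(P‖Q) = Σ p·log₂(p/q).
  0.06·log₂(0.06/0.15) = -0.07932
  0.17·log₂(0.17/0.49) = -0.25963
  0.43·log₂(0.43/0.17) = 0.57568
  0.34·log₂(0.34/0.19) = 0.28544
D(P‖Q) = 0.5222 bits.

0.5222 bits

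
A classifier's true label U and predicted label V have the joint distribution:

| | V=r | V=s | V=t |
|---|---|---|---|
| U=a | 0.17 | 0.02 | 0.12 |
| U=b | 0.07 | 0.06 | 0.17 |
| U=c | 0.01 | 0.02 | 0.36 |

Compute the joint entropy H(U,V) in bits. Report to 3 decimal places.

H(U,V) = −Σ p(x,y)·log₂ p(x,y) over all 9 cells.
  cell (a,r): −0.17·log₂0.17 = 0.4346
  cell (a,s): −0.02·log₂0.02 = 0.1129
  cell (a,t): −0.12·log₂0.12 = 0.3671
  cell (b,r): −0.07·log₂0.07 = 0.2686
  cell (b,s): −0.06·log₂0.06 = 0.2435
  cell (b,t): −0.17·log₂0.17 = 0.4346
  cell (c,r): −0.01·log₂0.01 = 0.0664
  cell (c,s): −0.02·log₂0.02 = 0.1129
  cell (c,t): −0.36·log₂0.36 = 0.5306
Sum = 2.571 bits.

2.571 bits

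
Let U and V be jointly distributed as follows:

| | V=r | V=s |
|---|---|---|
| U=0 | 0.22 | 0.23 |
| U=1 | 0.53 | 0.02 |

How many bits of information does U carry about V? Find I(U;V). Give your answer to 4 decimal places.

0.2375 bits

Marginals: p(U) = (0.4500, 0.5500), p(V) = (0.7500, 0.2500).
I(U;V) = Σ p(x,y)·log₂[p(x,y)/(p(x)p(y))].
  (0,r): 0.22·log₂(0.6519) = -0.13582
  (0,s): 0.23·log₂(2.0444) = 0.23729
  (1,r): 0.53·log₂(1.2848) = 0.19165
  (1,s): 0.02·log₂(0.1455) = -0.05563
Sum = 0.2375 bits.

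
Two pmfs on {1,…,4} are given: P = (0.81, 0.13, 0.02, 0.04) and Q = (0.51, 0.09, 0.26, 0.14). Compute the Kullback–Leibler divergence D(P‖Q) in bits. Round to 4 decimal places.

D(P‖Q) = Σ p·log₂(p/q).
  0.81·log₂(0.81/0.51) = 0.54061
  0.13·log₂(0.13/0.09) = 0.06897
  0.02·log₂(0.02/0.26) = -0.07401
  0.04·log₂(0.04/0.14) = -0.07229
D(P‖Q) = 0.4633 bits.

0.4633 bits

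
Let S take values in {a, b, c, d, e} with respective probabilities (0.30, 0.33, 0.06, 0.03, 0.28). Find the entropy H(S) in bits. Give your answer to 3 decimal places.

H(S) = −Σ p·log₂ p.
  −(0.30)·log₂(0.30) = 0.5211
  −(0.33)·log₂(0.33) = 0.5278
  −(0.06)·log₂(0.06) = 0.2435
  −(0.03)·log₂(0.03) = 0.1518
  −(0.28)·log₂(0.28) = 0.5142
Sum: 0.5211 + 0.5278 + 0.2435 + 0.1518 + 0.5142 = 1.958 bits.

1.958 bits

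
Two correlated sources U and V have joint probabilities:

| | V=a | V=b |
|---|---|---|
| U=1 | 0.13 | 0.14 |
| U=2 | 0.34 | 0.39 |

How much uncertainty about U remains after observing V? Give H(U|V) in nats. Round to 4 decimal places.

0.5832 nats

Marginals: p(U) = (0.2700, 0.7300), p(V) = (0.4700, 0.5300).
H(U|V) = Σ p(V) · H(U|V=·).
  V=a: p=0.4700, H(U|V=a) = 0.5897
  V=b: p=0.5300, H(U|V=b) = 0.5774
Weighted sum = 0.5832 nats.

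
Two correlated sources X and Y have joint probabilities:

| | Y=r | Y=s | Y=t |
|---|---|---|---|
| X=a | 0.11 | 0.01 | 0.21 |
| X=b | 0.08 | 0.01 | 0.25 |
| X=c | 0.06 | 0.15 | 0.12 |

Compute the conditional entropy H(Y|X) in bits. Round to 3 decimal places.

Marginals: p(X) = (0.3300, 0.3400, 0.3300), p(Y) = (0.2500, 0.1700, 0.5800).
H(Y|X) = Σ p(X) · H(Y|X=·).
  X=a: p=0.3300, H(Y|X=a) = 1.0961
  X=b: p=0.3400, H(Y|X=b) = 0.9670
  X=c: p=0.3300, H(Y|X=c) = 1.4949
Weighted sum = 1.184 bits.

1.184 bits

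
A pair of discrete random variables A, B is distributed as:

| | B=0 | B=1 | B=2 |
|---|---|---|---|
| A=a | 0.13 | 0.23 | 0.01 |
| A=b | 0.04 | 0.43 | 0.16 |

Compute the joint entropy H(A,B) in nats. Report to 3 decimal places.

H(A,B) = −Σ p(x,y)·ln p(x,y) over all 6 cells.
  cell (a,0): −0.13·ln0.13 = 0.2652
  cell (a,1): −0.23·ln0.23 = 0.3380
  cell (a,2): −0.01·ln0.01 = 0.0461
  cell (b,0): −0.04·ln0.04 = 0.1288
  cell (b,1): −0.43·ln0.43 = 0.3629
  cell (b,2): −0.16·ln0.16 = 0.2932
Sum = 1.434 nats.

1.434 nats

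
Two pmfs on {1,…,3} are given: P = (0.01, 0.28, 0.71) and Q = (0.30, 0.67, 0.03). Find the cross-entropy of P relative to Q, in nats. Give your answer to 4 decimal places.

2.6138 nats

H(P,Q) = −Σ p·ln q.
  −0.01·ln(0.30) = 0.01204
  −0.28·ln(0.67) = 0.11213
  −0.71·ln(0.03) = 2.48966
H(P,Q) = 2.6138 nats.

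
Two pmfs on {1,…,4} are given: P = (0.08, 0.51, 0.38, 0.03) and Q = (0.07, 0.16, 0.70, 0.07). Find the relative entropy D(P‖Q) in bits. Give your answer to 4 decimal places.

D(P‖Q) = Σ p·log₂(p/q).
  0.08·log₂(0.08/0.07) = 0.01541
  0.51·log₂(0.51/0.16) = 0.85294
  0.38·log₂(0.38/0.70) = -0.33492
  0.03·log₂(0.03/0.07) = -0.03667
D(P‖Q) = 0.4968 bits.

0.4968 bits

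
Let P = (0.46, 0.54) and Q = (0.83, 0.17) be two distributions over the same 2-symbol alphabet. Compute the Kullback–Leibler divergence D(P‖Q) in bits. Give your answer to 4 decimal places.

D(P‖Q) = Σ p·log₂(p/q).
  0.46·log₂(0.46/0.83) = -0.39168
  0.54·log₂(0.54/0.17) = 0.90041
D(P‖Q) = 0.5087 bits.

0.5087 bits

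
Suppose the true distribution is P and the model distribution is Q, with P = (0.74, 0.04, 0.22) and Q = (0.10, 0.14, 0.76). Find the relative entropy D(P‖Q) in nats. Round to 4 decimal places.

1.1583 nats

D(P‖Q) = Σ p·ln(p/q).
  0.74·ln(0.74/0.10) = 1.48110
  0.04·ln(0.04/0.14) = -0.05011
  0.22·ln(0.22/0.76) = -0.27273
D(P‖Q) = 1.1583 nats.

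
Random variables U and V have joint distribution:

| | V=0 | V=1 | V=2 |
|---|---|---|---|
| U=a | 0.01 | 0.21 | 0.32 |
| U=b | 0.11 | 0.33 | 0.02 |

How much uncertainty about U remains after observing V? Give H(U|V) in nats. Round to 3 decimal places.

0.471 nats

Marginals: p(U) = (0.5400, 0.4600), p(V) = (0.1200, 0.5400, 0.3400).
H(U|V) = Σ p(V) · H(U|V=·).
  V=0: p=0.1200, H(U|V=0) = 0.2868
  V=1: p=0.5400, H(U|V=1) = 0.6682
  V=2: p=0.3400, H(U|V=2) = 0.2237
Weighted sum = 0.471 nats.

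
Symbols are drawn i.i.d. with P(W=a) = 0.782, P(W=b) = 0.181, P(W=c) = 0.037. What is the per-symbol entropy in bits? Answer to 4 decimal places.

H(W) = −Σ p·log₂ p.
  −(0.782)·log₂(0.782) = 0.27742
  −(0.181)·log₂(0.181) = 0.44633
  −(0.037)·log₂(0.037) = 0.17598
Sum: 0.27742 + 0.44633 + 0.17598 = 0.8997 bits.

0.8997 bits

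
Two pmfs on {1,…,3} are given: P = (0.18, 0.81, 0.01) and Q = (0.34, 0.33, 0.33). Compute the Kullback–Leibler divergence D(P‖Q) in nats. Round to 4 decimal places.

0.5779 nats

D(P‖Q) = Σ p·ln(p/q).
  0.18·ln(0.18/0.34) = -0.11448
  0.81·ln(0.81/0.33) = 0.72733
  0.01·ln(0.01/0.33) = -0.03497
D(P‖Q) = 0.5779 nats.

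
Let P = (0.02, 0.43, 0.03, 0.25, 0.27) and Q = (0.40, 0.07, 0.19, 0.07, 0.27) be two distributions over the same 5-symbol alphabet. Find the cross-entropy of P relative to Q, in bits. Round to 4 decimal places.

3.2172 bits

H(P,Q) = −Σ p·log₂ q.
  −0.02·log₂(0.40) = 0.02644
  −0.43·log₂(0.07) = 1.64970
  −0.03·log₂(0.19) = 0.07188
  −0.25·log₂(0.07) = 0.95913
  −0.27·log₂(0.27) = 0.51002
H(P,Q) = 3.2172 bits.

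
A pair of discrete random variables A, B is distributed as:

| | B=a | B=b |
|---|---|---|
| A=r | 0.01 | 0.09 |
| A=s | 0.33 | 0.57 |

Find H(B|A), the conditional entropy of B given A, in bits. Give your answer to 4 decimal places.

0.9002 bits

Chain rule: H(B|A) = H(A,B) − H(A).
Marginals: p(A) = (0.1000, 0.9000), p(B) = (0.3400, 0.6600).
H(A,B) = 1.3692 bits; H(A) = 0.4690 bits.
H(B|A) = 1.3692 − 0.4690 = 0.9002 bits.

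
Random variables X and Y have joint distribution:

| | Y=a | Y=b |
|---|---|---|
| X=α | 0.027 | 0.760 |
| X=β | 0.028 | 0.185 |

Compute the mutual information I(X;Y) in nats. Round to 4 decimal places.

0.0125 nats

Marginals: p(X) = (0.7870, 0.2130), p(Y) = (0.0550, 0.9450).
I(X;Y) = Σ p(x,y)·ln[p(x,y)/(p(x)p(y))].
  (α,a): 0.027·ln(0.6238) = -0.01274
  (α,b): 0.760·ln(1.0219) = 0.01646
  (β,a): 0.028·ln(2.3901) = 0.02440
  (β,b): 0.185·ln(0.9191) = -0.01561
Sum = 0.0125 nats.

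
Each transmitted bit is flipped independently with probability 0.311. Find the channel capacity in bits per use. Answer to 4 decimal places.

Binary symmetric channel: C = 1 − h₂(ε) where h₂ is the binary entropy function.
h₂(0.311) = −0.311·log₂0.311 − 0.689·log₂0.689 = 0.8943.
C = 1 − 0.8943 = 0.1057 bits per channel use.

0.1057 bits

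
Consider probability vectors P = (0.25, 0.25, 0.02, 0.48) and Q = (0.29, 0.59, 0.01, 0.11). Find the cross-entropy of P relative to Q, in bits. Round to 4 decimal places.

H(P,Q) = −Σ p·log₂ q.
  −0.25·log₂(0.29) = 0.44647
  −0.25·log₂(0.59) = 0.19030
  −0.02·log₂(0.01) = 0.13288
  −0.48·log₂(0.11) = 1.52852
H(P,Q) = 2.2982 bits.

2.2982 bits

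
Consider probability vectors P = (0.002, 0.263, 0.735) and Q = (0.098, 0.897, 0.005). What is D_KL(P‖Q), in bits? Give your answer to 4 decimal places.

D(P‖Q) = Σ p·log₂(p/q).
  0.002·log₂(0.002/0.098) = -0.01123
  0.263·log₂(0.263/0.897) = -0.46552
  0.735·log₂(0.735/0.005) = 5.29176
D(P‖Q) = 4.8150 bits.

4.8150 bits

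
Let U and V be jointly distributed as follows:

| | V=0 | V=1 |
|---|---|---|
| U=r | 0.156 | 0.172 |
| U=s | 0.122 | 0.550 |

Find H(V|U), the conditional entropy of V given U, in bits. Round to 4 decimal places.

0.7867 bits

Chain rule: H(V|U) = H(U,V) − H(U).
Marginals: p(U) = (0.3280, 0.6720), p(V) = (0.2780, 0.7220).
H(U,V) = 1.6996 bits; H(U) = 0.9129 bits.
H(V|U) = 1.6996 − 0.9129 = 0.7867 bits.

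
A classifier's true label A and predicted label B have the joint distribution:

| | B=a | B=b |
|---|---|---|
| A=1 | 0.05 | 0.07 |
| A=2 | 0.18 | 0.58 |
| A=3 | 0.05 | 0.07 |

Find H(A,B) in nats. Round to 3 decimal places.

H(A,B) = −Σ p(x,y)·ln p(x,y) over all 6 cells.
  cell (1,a): −0.05·ln0.05 = 0.1498
  cell (1,b): −0.07·ln0.07 = 0.1861
  cell (2,a): −0.18·ln0.18 = 0.3087
  cell (2,b): −0.58·ln0.58 = 0.3159
  cell (3,a): −0.05·ln0.05 = 0.1498
  cell (3,b): −0.07·ln0.07 = 0.1861
Sum = 1.296 nats.

1.296 nats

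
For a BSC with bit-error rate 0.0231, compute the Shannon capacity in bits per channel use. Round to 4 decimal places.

Binary symmetric channel: C = 1 − h₂(ε) where h₂ is the binary entropy function.
h₂(0.0231) = −0.0231·log₂0.0231 − 0.9769·log₂0.9769 = 0.1585.
C = 1 − 0.1585 = 0.8415 bits per channel use.

0.8415 bits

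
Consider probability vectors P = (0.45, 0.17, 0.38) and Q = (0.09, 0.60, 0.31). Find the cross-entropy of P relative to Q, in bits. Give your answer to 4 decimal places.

H(P,Q) = −Σ p·log₂ q.
  −0.45·log₂(0.09) = 1.56327
  −0.17·log₂(0.60) = 0.12528
  −0.38·log₂(0.31) = 0.64207
H(P,Q) = 2.3306 bits.

2.3306 bits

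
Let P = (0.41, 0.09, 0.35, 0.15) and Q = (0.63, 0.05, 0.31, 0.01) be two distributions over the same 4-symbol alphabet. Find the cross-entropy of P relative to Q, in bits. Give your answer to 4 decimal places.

H(P,Q) = −Σ p·log₂ q.
  −0.41·log₂(0.63) = 0.27330
  −0.09·log₂(0.05) = 0.38897
  −0.35·log₂(0.31) = 0.59138
  −0.15·log₂(0.01) = 0.99658
H(P,Q) = 2.2502 bits.

2.2502 bits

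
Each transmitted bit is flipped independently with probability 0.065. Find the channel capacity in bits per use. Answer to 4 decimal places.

Binary symmetric channel: C = 1 − h₂(ε) where h₂ is the binary entropy function.
h₂(0.065) = −0.065·log₂0.065 − 0.935·log₂0.935 = 0.3470.
C = 1 − 0.3470 = 0.6530 bits per channel use.

0.6530 bits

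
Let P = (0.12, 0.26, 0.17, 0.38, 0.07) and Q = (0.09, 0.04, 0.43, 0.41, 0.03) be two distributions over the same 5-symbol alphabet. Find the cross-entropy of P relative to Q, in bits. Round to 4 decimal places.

2.6742 bits

H(P,Q) = −Σ p·log₂ q.
  −0.12·log₂(0.09) = 0.41687
  −0.26·log₂(0.04) = 1.20740
  −0.17·log₂(0.43) = 0.20699
  −0.38·log₂(0.41) = 0.48880
  −0.07·log₂(0.03) = 0.35412
H(P,Q) = 2.6742 bits.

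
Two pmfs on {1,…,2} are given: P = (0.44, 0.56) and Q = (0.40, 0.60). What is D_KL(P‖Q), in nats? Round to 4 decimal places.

0.0033 nats

D(P‖Q) = Σ p·ln(p/q).
  0.44·ln(0.44/0.40) = 0.04194
  0.56·ln(0.56/0.60) = -0.03864
D(P‖Q) = 0.0033 nats.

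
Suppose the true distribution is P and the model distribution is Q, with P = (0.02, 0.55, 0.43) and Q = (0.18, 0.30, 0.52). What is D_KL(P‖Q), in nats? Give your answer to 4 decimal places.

D(P‖Q) = Σ p·ln(p/q).
  0.02·ln(0.02/0.18) = -0.04394
  0.55·ln(0.55/0.30) = 0.33337
  0.43·ln(0.43/0.52) = -0.08172
D(P‖Q) = 0.2077 nats.

0.2077 nats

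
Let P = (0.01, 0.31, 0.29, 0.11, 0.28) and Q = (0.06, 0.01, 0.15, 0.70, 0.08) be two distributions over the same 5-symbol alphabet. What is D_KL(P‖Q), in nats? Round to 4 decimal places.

1.3850 nats

D(P‖Q) = Σ p·ln(p/q).
  0.01·ln(0.01/0.06) = -0.01792
  0.31·ln(0.31/0.01) = 1.06454
  0.29·ln(0.29/0.15) = 0.19118
  0.11·ln(0.11/0.70) = -0.20357
  0.28·ln(0.28/0.08) = 0.35077
D(P‖Q) = 1.3850 nats.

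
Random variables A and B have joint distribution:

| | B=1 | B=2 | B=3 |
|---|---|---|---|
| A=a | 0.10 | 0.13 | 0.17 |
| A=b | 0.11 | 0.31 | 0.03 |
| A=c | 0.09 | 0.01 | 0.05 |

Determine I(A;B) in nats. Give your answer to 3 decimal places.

Marginals: p(A) = (0.4000, 0.4500, 0.1500), p(B) = (0.3000, 0.4500, 0.2500).
I(A;B) = Σ p(x,y)·ln[p(x,y)/(p(x)p(y))].
  (a,1): 0.10·ln(0.8333) = -0.0182
  (a,2): 0.13·ln(0.7222) = -0.0423
  (a,3): 0.17·ln(1.7000) = 0.0902
  (b,1): 0.11·ln(0.8148) = -0.0225
  (b,2): 0.31·ln(1.5309) = 0.1320
  (b,3): 0.03·ln(0.2667) = -0.0397
  (c,1): 0.09·ln(2.0000) = 0.0624
  (c,2): 0.01·ln(0.1481) = -0.0191
  (c,3): 0.05·ln(1.3333) = 0.0144
Sum = 0.157 nats.

0.157 nats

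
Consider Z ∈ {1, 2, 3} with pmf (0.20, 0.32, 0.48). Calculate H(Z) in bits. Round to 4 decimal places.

H(Z) = −Σ p·log₂ p.
  −(0.20)·log₂(0.20) = 0.46439
  −(0.32)·log₂(0.32) = 0.52603
  −(0.48)·log₂(0.48) = 0.50827
Sum: 0.46439 + 0.52603 + 0.50827 = 1.4987 bits.

1.4987 bits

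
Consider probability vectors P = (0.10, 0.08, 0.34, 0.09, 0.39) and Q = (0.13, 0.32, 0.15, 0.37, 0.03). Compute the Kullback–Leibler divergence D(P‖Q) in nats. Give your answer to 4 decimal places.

D(P‖Q) = Σ p·ln(p/q).
  0.10·ln(0.10/0.13) = -0.02624
  0.08·ln(0.08/0.32) = -0.11090
  0.34·ln(0.34/0.15) = 0.27823
  0.09·ln(0.09/0.37) = -0.12723
  0.39·ln(0.39/0.03) = 1.00033
D(P‖Q) = 1.0142 nats.

1.0142 nats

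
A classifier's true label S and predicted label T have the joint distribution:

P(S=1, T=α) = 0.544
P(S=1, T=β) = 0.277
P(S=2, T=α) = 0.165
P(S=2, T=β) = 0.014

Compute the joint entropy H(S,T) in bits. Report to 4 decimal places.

1.5060 bits

H(S,T) = −Σ p(x,y)·log₂ p(x,y) over all 4 cells.
  cell (1,α): −0.544·log₂0.544 = 0.47781
  cell (1,β): −0.277·log₂0.277 = 0.51302
  cell (2,α): −0.165·log₂0.165 = 0.42891
  cell (2,β): −0.014·log₂0.014 = 0.08622
Sum = 1.5060 bits.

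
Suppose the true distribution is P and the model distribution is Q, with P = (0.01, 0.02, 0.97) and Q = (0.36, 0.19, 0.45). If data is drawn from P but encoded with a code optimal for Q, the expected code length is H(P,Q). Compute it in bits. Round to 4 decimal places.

H(P,Q) = −Σ p·log₂ q.
  −0.01·log₂(0.36) = 0.01474
  −0.02·log₂(0.19) = 0.04792
  −0.97·log₂(0.45) = 1.11744
H(P,Q) = 1.1801 bits.

1.1801 bits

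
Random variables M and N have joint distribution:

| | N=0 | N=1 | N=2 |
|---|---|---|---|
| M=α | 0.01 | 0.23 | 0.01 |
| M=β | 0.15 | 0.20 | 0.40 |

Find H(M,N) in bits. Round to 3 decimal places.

H(M,N) = −Σ p(x,y)·log₂ p(x,y) over all 6 cells.
  cell (α,0): −0.01·log₂0.01 = 0.0664
  cell (α,1): −0.23·log₂0.23 = 0.4877
  cell (α,2): −0.01·log₂0.01 = 0.0664
  cell (β,0): −0.15·log₂0.15 = 0.4105
  cell (β,1): −0.20·log₂0.20 = 0.4644
  cell (β,2): −0.40·log₂0.40 = 0.5288
Sum = 2.024 bits.

2.024 bits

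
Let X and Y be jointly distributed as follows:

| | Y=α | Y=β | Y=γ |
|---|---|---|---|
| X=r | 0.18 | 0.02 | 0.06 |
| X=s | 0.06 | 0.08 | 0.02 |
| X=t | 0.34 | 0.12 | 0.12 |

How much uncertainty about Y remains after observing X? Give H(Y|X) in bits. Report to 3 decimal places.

1.329 bits

Chain rule: H(Y|X) = H(X,Y) − H(X).
Marginals: p(X) = (0.2600, 0.1600, 0.5800), p(Y) = (0.5800, 0.2200, 0.2000).
H(X,Y) = 2.7129 bits; H(X) = 1.3841 bits.
H(Y|X) = 2.7129 − 1.3841 = 1.329 bits.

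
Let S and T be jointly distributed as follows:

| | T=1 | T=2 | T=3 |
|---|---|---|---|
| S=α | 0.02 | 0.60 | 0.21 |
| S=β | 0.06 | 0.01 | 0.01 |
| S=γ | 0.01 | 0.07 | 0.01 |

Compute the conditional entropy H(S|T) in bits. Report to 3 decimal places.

Chain rule: H(S|T) = H(S,T) − H(T).
Marginals: p(S) = (0.8300, 0.0800, 0.0900), p(T) = (0.0900, 0.6800, 0.2300).
H(S,T) = 1.8057 bits; H(T) = 1.1787 bits.
H(S|T) = 1.8057 − 1.1787 = 0.627 bits.

0.627 bits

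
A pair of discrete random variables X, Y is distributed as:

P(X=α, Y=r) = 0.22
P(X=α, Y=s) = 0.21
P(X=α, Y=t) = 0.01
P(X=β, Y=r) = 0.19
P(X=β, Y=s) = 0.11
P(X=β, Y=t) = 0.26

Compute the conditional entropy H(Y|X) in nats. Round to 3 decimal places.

Chain rule: H(Y|X) = H(X,Y) − H(X).
Marginals: p(X) = (0.4400, 0.5600), p(Y) = (0.4100, 0.3200, 0.2700).
H(X,Y) = 1.6155 nats; H(X) = 0.6859 nats.
H(Y|X) = 1.6155 − 0.6859 = 0.930 nats.

0.930 nats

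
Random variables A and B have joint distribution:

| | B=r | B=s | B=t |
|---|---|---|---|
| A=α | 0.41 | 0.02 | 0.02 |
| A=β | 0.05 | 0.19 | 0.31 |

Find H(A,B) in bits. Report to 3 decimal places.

H(A,B) = −Σ p(x,y)·log₂ p(x,y) over all 6 cells.
  cell (α,r): −0.41·log₂0.41 = 0.5274
  cell (α,s): −0.02·log₂0.02 = 0.1129
  cell (α,t): −0.02·log₂0.02 = 0.1129
  cell (β,r): −0.05·log₂0.05 = 0.2161
  cell (β,s): −0.19·log₂0.19 = 0.4552
  cell (β,t): −0.31·log₂0.31 = 0.5238
Sum = 1.948 bits.

1.948 bits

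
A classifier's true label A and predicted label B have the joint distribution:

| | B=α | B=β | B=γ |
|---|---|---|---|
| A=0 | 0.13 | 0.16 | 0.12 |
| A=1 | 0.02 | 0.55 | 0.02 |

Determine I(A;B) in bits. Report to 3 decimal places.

Marginals: p(A) = (0.4100, 0.5900), p(B) = (0.1500, 0.7100, 0.1400).
I(A;B) = H(A) + H(B) − H(A,B).
H(A) = 0.9765, H(B) = 1.1585, H(A,B) = 1.8729.
I(A;B) = 0.9765 + 1.1585 − 1.8729 = 0.262 bits.

0.262 bits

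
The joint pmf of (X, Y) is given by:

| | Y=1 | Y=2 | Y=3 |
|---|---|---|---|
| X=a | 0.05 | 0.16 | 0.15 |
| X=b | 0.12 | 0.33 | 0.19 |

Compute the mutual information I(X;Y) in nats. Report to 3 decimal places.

Marginals: p(X) = (0.3600, 0.6400), p(Y) = (0.1700, 0.4900, 0.3400).
I(X;Y) = H(X) + H(Y) − H(X,Y).
H(X) = 0.6534, H(Y) = 1.0176, H(X,Y) = 1.6634.
I(X;Y) = 0.6534 + 1.0176 − 1.6634 = 0.008 nats.

0.008 nats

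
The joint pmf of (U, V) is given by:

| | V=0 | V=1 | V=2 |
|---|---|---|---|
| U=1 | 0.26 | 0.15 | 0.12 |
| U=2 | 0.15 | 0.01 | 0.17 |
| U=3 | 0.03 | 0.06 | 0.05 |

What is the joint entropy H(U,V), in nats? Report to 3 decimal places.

1.945 nats

H(U,V) = −Σ p(x,y)·ln p(x,y) over all 9 cells.
  cell (1,0): −0.26·ln0.26 = 0.3502
  cell (1,1): −0.15·ln0.15 = 0.2846
  cell (1,2): −0.12·ln0.12 = 0.2544
  cell (2,0): −0.15·ln0.15 = 0.2846
  cell (2,1): −0.01·ln0.01 = 0.0461
  cell (2,2): −0.17·ln0.17 = 0.3012
  cell (3,0): −0.03·ln0.03 = 0.1052
  cell (3,1): −0.06·ln0.06 = 0.1688
  cell (3,2): −0.05·ln0.05 = 0.1498
Sum = 1.945 nats.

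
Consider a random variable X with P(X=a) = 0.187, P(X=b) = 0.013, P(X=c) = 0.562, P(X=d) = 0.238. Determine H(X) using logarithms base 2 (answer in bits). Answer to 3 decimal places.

1.494 bits

H(X) = −Σ p·log₂ p.
  −(0.187)·log₂(0.187) = 0.4523
  −(0.013)·log₂(0.013) = 0.0814
  −(0.562)·log₂(0.562) = 0.4672
  −(0.238)·log₂(0.238) = 0.4929
Sum: 0.4523 + 0.0814 + 0.4672 + 0.4929 = 1.494 bits.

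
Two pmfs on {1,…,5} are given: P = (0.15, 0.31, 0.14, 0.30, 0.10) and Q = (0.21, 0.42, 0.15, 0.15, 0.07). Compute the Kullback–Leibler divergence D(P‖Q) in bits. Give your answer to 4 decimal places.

D(P‖Q) = Σ p·log₂(p/q).
  0.15·log₂(0.15/0.21) = -0.07281
  0.31·log₂(0.31/0.42) = -0.13582
  0.14·log₂(0.14/0.15) = -0.01393
  0.30·log₂(0.30/0.15) = 0.30000
  0.10·log₂(0.10/0.07) = 0.05146
D(P‖Q) = 0.1289 bits.

0.1289 bits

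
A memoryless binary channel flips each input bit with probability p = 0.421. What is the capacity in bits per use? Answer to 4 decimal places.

0.0181 bits

Binary symmetric channel: C = 1 − h₂(ε) where h₂ is the binary entropy function.
h₂(0.421) = −0.421·log₂0.421 − 0.579·log₂0.579 = 0.9819.
C = 1 − 0.9819 = 0.0181 bits per channel use.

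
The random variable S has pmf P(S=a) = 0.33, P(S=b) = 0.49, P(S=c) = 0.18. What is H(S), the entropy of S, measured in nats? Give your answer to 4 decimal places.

H(S) = −Σ p·ln p.
  −(0.33)·ln(0.33) = 0.36586
  −(0.49)·ln(0.49) = 0.34954
  −(0.18)·ln(0.18) = 0.30866
Sum: 0.36586 + 0.34954 + 0.30866 = 1.0241 nats.

1.0241 nats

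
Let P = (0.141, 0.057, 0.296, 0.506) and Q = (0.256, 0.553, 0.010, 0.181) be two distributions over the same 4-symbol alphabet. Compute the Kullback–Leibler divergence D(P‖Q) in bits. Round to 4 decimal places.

D(P‖Q) = Σ p·log₂(p/q).
  0.141·log₂(0.141/0.256) = -0.12132
  0.057·log₂(0.057/0.553) = -0.18686
  0.296·log₂(0.296/0.010) = 1.44671
  0.506·log₂(0.506/0.181) = 0.75047
D(P‖Q) = 1.8890 bits.

1.8890 bits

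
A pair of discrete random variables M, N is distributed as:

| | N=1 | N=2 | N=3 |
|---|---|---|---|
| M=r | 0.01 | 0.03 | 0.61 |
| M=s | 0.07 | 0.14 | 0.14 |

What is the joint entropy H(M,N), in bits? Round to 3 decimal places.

1.716 bits

H(M,N) = −Σ p(x,y)·log₂ p(x,y) over all 6 cells.
  cell (r,1): −0.01·log₂0.01 = 0.0664
  cell (r,2): −0.03·log₂0.03 = 0.1518
  cell (r,3): −0.61·log₂0.61 = 0.4350
  cell (s,1): −0.07·log₂0.07 = 0.2686
  cell (s,2): −0.14·log₂0.14 = 0.3971
  cell (s,3): −0.14·log₂0.14 = 0.3971
Sum = 1.716 bits.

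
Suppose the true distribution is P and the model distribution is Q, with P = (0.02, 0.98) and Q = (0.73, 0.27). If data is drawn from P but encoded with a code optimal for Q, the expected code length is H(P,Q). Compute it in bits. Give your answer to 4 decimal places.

1.8603 bits

H(P,Q) = −Σ p·log₂ q.
  −0.02·log₂(0.73) = 0.00908
  −0.98·log₂(0.27) = 1.85119
H(P,Q) = 1.8603 bits.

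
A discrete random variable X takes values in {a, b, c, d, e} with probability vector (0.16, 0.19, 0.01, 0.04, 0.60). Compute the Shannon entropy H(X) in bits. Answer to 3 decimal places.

1.573 bits

H(X) = −Σ p·log₂ p.
  −(0.16)·log₂(0.16) = 0.4230
  −(0.19)·log₂(0.19) = 0.4552
  −(0.01)·log₂(0.01) = 0.0664
  −(0.04)·log₂(0.04) = 0.1858
  −(0.60)·log₂(0.60) = 0.4422
Sum: 0.4230 + 0.4552 + 0.0664 + 0.1858 + 0.4422 = 1.573 bits.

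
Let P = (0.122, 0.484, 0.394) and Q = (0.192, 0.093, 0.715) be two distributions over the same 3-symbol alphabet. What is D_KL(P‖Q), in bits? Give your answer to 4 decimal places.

D(P‖Q) = Σ p·log₂(p/q).
  0.122·log₂(0.122/0.192) = -0.07982
  0.484·log₂(0.484/0.093) = 1.15178
  0.394·log₂(0.394/0.715) = -0.33874
D(P‖Q) = 0.7332 bits.

0.7332 bits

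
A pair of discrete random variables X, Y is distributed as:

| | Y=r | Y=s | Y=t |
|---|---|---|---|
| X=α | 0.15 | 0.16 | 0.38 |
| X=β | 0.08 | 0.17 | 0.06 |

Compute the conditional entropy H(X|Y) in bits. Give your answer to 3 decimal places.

0.797 bits

Marginals: p(X) = (0.6900, 0.3100), p(Y) = (0.2300, 0.3300, 0.4400).
H(X|Y) = Σ p(Y) · H(X|Y=·).
  Y=r: p=0.2300, H(X|Y=r) = 0.9321
  Y=s: p=0.3300, H(X|Y=s) = 0.9993
  Y=t: p=0.4400, H(X|Y=t) = 0.5746
Weighted sum = 0.797 bits.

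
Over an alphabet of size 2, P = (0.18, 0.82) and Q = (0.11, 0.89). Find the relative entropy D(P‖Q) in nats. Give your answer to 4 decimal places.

0.0215 nats

D(P‖Q) = Σ p·ln(p/q).
  0.18·ln(0.18/0.11) = 0.08865
  0.82·ln(0.82/0.89) = -0.06717
D(P‖Q) = 0.0215 nats.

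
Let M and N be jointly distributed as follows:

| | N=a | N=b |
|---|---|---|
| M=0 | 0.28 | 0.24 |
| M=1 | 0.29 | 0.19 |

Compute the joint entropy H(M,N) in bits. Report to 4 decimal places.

H(M,N) = −Σ p(x,y)·log₂ p(x,y) over all 4 cells.
  cell (0,a): −0.28·log₂0.28 = 0.51422
  cell (0,b): −0.24·log₂0.24 = 0.49413
  cell (1,a): −0.29·log₂0.29 = 0.51790
  cell (1,b): −0.19·log₂0.19 = 0.45523
Sum = 1.9815 bits.

1.9815 bits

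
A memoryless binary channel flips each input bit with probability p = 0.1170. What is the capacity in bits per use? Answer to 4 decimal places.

0.4793 bits

Binary symmetric channel: C = 1 − h₂(ε) where h₂ is the binary entropy function.
h₂(0.1170) = −0.1170·log₂0.1170 − 0.8830·log₂0.8830 = 0.5207.
C = 1 − 0.5207 = 0.4793 bits per channel use.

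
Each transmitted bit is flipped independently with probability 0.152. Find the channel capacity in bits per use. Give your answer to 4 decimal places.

Binary symmetric channel: C = 1 − h₂(ε) where h₂ is the binary entropy function.
h₂(0.152) = −0.152·log₂0.152 − 0.848·log₂0.848 = 0.6148.
C = 1 − 0.6148 = 0.3852 bits per channel use.

0.3852 bits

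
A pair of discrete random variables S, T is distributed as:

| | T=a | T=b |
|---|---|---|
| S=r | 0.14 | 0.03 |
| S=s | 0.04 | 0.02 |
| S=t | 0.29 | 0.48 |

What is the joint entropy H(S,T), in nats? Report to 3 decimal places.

H(S,T) = −Σ p(x,y)·ln p(x,y) over all 6 cells.
  cell (r,a): −0.14·ln0.14 = 0.2753
  cell (r,b): −0.03·ln0.03 = 0.1052
  cell (s,a): −0.04·ln0.04 = 0.1288
  cell (s,b): −0.02·ln0.02 = 0.0782
  cell (t,a): −0.29·ln0.29 = 0.3590
  cell (t,b): −0.48·ln0.48 = 0.3523
Sum = 1.299 nats.

1.299 nats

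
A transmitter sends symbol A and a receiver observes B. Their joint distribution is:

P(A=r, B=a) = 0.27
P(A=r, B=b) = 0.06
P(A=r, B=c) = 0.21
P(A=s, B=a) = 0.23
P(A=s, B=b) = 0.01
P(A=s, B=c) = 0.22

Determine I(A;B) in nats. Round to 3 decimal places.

0.018 nats

Marginals: p(A) = (0.5400, 0.4600), p(B) = (0.5000, 0.0700, 0.4300).
I(A;B) = Σ p(x,y)·ln[p(x,y)/(p(x)p(y))].
  (r,a): 0.27·ln(1.0000) = 0.0000
  (r,b): 0.06·ln(1.5873) = 0.0277
  (r,c): 0.21·ln(0.9044) = -0.0211
  (s,a): 0.23·ln(1.0000) = 0.0000
  (s,b): 0.01·ln(0.3106) = -0.0117
  (s,c): 0.22·ln(1.1122) = 0.0234
Sum = 0.018 nats.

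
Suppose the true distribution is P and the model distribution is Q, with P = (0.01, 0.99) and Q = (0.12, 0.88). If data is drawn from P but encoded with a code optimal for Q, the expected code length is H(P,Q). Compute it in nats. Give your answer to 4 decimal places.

H(P,Q) = −Σ p·ln q.
  −0.01·ln(0.12) = 0.02120
  −0.99·ln(0.88) = 0.12656
H(P,Q) = 0.1478 nats.

0.1478 nats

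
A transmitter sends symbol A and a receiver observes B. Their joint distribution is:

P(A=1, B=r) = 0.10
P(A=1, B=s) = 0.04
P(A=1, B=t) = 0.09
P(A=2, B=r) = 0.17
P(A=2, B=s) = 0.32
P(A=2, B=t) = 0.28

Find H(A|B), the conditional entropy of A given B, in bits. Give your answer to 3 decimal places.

Marginals: p(A) = (0.2300, 0.7700), p(B) = (0.2700, 0.3600, 0.3700).
H(A|B) = Σ p(B) · H(A|B=·).
  B=r: p=0.2700, H(A|B=r) = 0.9510
  B=s: p=0.3600, H(A|B=s) = 0.5033
  B=t: p=0.3700, H(A|B=t) = 0.8004
Weighted sum = 0.734 bits.

0.734 bits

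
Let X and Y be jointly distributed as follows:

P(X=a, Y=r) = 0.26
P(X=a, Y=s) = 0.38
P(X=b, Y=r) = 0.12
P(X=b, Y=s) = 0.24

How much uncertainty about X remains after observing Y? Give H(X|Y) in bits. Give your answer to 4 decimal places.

Marginals: p(X) = (0.6400, 0.3600), p(Y) = (0.3800, 0.6200).
H(X|Y) = Σ p(Y) · H(X|Y=·).
  Y=r: p=0.3800, H(X|Y=r) = 0.8997
  Y=s: p=0.6200, H(X|Y=s) = 0.9629
Weighted sum = 0.9389 bits.

0.9389 bits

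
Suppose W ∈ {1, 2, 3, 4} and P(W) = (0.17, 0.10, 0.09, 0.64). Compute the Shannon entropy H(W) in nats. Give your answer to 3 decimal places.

1.034 nats

H(W) = −Σ p·ln p.
  −(0.17)·ln(0.17) = 0.3012
  −(0.10)·ln(0.10) = 0.2303
  −(0.09)·ln(0.09) = 0.2167
  −(0.64)·ln(0.64) = 0.2856
Sum: 0.3012 + 0.2303 + 0.2167 + 0.2856 = 1.034 nats.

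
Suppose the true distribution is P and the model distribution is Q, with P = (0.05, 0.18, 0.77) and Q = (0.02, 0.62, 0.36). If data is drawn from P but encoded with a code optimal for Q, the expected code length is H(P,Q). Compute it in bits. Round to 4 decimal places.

H(P,Q) = −Σ p·log₂ q.
  −0.05·log₂(0.02) = 0.28219
  −0.18·log₂(0.62) = 0.12414
  −0.77·log₂(0.36) = 1.13493
H(P,Q) = 1.5413 bits.

1.5413 bits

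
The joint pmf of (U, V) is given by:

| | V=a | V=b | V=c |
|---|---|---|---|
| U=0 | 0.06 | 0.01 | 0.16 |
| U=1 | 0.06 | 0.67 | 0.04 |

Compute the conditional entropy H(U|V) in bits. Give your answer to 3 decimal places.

Marginals: p(U) = (0.2300, 0.7700), p(V) = (0.1200, 0.6800, 0.2000).
H(U|V) = Σ p(V) · H(U|V=·).
  V=a: p=0.1200, H(U|V=a) = 1.0000
  V=b: p=0.6800, H(U|V=b) = 0.1106
  V=c: p=0.2000, H(U|V=c) = 0.7219
Weighted sum = 0.340 bits.

0.340 bits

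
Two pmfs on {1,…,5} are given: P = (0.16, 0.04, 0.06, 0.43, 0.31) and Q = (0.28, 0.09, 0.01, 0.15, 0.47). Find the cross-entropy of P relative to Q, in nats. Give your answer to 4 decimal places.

1.6261 nats

H(P,Q) = −Σ p·ln q.
  −0.16·ln(0.28) = 0.20367
  −0.04·ln(0.09) = 0.09632
  −0.06·ln(0.01) = 0.27631
  −0.43·ln(0.15) = 0.81576
  −0.31·ln(0.47) = 0.23406
H(P,Q) = 1.6261 nats.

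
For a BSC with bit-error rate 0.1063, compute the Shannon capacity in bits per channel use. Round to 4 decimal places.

Binary symmetric channel: C = 1 − h₂(ε) where h₂ is the binary entropy function.
h₂(0.1063) = −0.1063·log₂0.1063 − 0.8937·log₂0.8937 = 0.4887.
C = 1 − 0.4887 = 0.5113 bits per channel use.

0.5113 bits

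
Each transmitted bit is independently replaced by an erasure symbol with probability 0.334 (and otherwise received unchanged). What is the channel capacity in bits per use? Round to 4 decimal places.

0.6660 bits

Binary erasure channel: capacity C = 1 − ε.
C = 1 − 0.334 = 0.6660 bits per channel use.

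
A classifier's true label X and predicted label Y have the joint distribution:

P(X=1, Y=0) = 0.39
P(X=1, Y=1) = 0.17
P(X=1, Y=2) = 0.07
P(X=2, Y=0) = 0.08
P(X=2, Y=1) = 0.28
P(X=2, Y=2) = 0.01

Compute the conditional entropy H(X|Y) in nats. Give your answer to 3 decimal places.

0.543 nats

Marginals: p(X) = (0.6300, 0.3700), p(Y) = (0.4700, 0.4500, 0.0800).
H(X|Y) = Σ p(Y) · H(X|Y=·).
  Y=0: p=0.4700, H(X|Y=0) = 0.4562
  Y=1: p=0.4500, H(X|Y=1) = 0.6630
  Y=2: p=0.0800, H(X|Y=2) = 0.3768
Weighted sum = 0.543 nats.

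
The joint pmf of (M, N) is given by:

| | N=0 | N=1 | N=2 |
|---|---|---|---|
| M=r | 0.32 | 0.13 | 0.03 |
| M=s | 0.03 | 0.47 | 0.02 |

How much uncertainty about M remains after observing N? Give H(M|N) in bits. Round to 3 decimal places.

Marginals: p(M) = (0.4800, 0.5200), p(N) = (0.3500, 0.6000, 0.0500).
H(M|N) = Σ p(N) · H(M|N=·).
  N=0: p=0.3500, H(M|N=0) = 0.4220
  N=1: p=0.6000, H(M|N=1) = 0.7540
  N=2: p=0.0500, H(M|N=2) = 0.9710
Weighted sum = 0.649 bits.

0.649 bits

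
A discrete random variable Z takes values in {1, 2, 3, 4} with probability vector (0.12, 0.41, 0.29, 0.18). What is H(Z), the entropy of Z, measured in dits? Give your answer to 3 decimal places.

0.559 dits

H(Z) = −Σ p·log₁₀ p.
  −(0.12)·log₁₀(0.12) = 0.1105
  −(0.41)·log₁₀(0.41) = 0.1588
  −(0.29)·log₁₀(0.29) = 0.1559
  −(0.18)·log₁₀(0.18) = 0.1341
Sum: 0.1105 + 0.1588 + 0.1559 + 0.1341 = 0.559 dits.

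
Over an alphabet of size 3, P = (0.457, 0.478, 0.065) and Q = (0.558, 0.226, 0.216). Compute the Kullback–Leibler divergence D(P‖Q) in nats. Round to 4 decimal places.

0.1887 nats

D(P‖Q) = Σ p·ln(p/q).
  0.457·ln(0.457/0.558) = -0.09125
  0.478·ln(0.478/0.226) = 0.35806
  0.065·ln(0.065/0.216) = -0.07806
D(P‖Q) = 0.1887 nats.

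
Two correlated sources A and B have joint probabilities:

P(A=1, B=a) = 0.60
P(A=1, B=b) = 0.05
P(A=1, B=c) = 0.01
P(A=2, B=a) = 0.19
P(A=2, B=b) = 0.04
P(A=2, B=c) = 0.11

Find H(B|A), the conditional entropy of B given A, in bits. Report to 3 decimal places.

Chain rule: H(B|A) = H(A,B) − H(A).
Marginals: p(A) = (0.6600, 0.3400), p(B) = (0.7900, 0.0900, 0.1200).
H(A,B) = 1.7160 bits; H(A) = 0.9248 bits.
H(B|A) = 1.7160 − 0.9248 = 0.791 bits.

0.791 bits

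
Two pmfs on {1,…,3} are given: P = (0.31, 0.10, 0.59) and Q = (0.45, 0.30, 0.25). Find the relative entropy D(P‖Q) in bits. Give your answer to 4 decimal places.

0.4057 bits

D(P‖Q) = Σ p·log₂(p/q).
  0.31·log₂(0.31/0.45) = -0.16667
  0.10·log₂(0.10/0.30) = -0.15850
  0.59·log₂(0.59/0.25) = 0.73088
D(P‖Q) = 0.4057 bits.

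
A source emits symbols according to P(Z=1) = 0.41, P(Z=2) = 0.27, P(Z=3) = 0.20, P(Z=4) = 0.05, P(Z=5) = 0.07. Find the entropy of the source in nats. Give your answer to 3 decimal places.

H(Z) = −Σ p·ln p.
  −(0.41)·ln(0.41) = 0.3656
  −(0.27)·ln(0.27) = 0.3535
  −(0.20)·ln(0.20) = 0.3219
  −(0.05)·ln(0.05) = 0.1498
  −(0.07)·ln(0.07) = 0.1861
Sum: 0.3656 + 0.3535 + 0.3219 + 0.1498 + 0.1861 = 1.377 nats.

1.377 nats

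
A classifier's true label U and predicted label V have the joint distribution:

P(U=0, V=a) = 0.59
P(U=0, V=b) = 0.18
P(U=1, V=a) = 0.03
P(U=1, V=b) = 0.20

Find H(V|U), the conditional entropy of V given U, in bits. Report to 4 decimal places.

Chain rule: H(V|U) = H(U,V) − H(U).
Marginals: p(U) = (0.7700, 0.2300), p(V) = (0.6200, 0.3800).
H(U,V) = 1.5106 bits; H(U) = 0.7780 bits.
H(V|U) = 1.5106 − 0.7780 = 0.7326 bits.

0.7326 bits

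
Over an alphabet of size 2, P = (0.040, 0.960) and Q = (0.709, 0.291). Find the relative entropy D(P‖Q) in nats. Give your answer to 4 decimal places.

D(P‖Q) = Σ p·ln(p/q).
  0.040·ln(0.040/0.709) = -0.11500
  0.960·ln(0.960/0.291) = 1.14587
D(P‖Q) = 1.0309 nats.

1.0309 nats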